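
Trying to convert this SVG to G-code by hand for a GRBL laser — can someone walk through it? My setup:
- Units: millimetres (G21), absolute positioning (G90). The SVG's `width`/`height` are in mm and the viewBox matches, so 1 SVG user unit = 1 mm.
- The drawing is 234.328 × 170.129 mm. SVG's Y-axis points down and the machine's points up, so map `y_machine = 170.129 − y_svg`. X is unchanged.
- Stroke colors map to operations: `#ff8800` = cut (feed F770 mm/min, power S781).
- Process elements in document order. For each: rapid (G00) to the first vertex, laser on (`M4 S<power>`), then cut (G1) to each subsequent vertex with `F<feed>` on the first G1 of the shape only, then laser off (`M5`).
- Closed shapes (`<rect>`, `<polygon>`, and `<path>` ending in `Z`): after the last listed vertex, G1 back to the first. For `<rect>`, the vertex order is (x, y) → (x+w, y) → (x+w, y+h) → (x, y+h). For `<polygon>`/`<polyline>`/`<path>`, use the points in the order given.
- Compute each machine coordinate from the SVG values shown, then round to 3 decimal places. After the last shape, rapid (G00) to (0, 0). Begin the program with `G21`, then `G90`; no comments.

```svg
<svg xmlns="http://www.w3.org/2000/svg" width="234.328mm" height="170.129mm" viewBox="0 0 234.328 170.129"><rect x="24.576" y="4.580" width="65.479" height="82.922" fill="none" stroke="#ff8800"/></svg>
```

G21
G90
G00 X24.576 Y165.549
M4 S781
G1 X90.055 Y165.549 F770
G1 X90.055 Y82.627
G1 X24.576 Y82.627
G1 X24.576 Y165.549
M5
G00 X0.000 Y0.000

1 u = 1 mm; y_m = 170.129 − y.

[1] `<rect>` rectangle, #ff8800→cut S781 F770: (24.576,165.549) → (90.055,165.549) → (90.055,82.627) → (24.576,82.627) → (24.576,165.549) (closed)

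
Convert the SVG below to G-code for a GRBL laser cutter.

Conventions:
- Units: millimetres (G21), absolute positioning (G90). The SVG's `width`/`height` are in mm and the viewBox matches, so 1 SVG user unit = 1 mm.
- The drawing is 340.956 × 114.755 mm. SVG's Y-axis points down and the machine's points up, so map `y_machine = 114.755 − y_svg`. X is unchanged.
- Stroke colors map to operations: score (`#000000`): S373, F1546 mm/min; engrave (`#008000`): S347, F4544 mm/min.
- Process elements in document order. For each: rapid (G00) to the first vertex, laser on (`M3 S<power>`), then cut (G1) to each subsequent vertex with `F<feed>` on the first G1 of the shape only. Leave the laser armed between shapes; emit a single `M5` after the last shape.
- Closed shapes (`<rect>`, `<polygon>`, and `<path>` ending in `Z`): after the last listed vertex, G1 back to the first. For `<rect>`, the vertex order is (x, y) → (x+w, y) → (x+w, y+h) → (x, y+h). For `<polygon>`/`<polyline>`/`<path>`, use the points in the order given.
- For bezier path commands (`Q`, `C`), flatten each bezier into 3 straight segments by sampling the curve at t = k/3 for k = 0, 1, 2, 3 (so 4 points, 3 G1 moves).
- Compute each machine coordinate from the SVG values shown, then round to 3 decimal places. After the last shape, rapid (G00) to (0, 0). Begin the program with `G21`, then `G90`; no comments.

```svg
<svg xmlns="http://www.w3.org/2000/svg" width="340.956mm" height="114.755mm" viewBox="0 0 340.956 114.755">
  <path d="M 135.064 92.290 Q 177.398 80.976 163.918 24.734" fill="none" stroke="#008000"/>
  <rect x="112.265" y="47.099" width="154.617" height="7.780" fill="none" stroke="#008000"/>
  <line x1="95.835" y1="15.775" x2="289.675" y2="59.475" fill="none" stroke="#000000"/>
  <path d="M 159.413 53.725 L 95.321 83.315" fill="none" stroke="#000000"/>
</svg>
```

viewBox `0 0 340.956 114.755` with mm width/height → 1 unit = 1 mm. Flip: y_m = 114.755 − y_svg.

**Shape 1** — `<path>` quadratic bezier, stroke `#008000` → engrave (S347, F4544). Control points (SVG): P0=(135.064,92.290), P1=(177.398,80.976), P2=(163.918,24.734); sampled at t=k/3. Machine vertices: (135.064,22.465) → (157.085,35.000) → (166.703,57.518) → (163.918,90.021). Open path.

**Shape 2** — `<rect>` rectangle, stroke `#008000` → engrave (S347, F4544). Machine vertices: (112.265,67.656) → (266.882,67.656) → (266.882,59.876) → (112.265,59.876) → (112.265,67.656). Closed: final G1 returns to the first vertex.

**Shape 3** — `<line>` line segment, stroke `#000000` → score (S373, F1546). Machine vertices: (95.835,98.980) → (289.675,55.280). Open path.

**Shape 4** — `<path>` line segment, stroke `#000000` → score (S373, F1546). Machine vertices: (159.413,61.030) → (95.321,31.440). Open path.

G21
G90
G00 X135.064 Y22.465
M3 S347
G1 X157.085 Y35.000 F4544
G1 X166.703 Y57.518
G1 X163.918 Y90.021
G00 X112.265 Y67.656
M3 S347
G1 X266.882 Y67.656 F4544
G1 X266.882 Y59.876
G1 X112.265 Y59.876
G1 X112.265 Y67.656
G00 X95.835 Y98.980
M3 S373
G1 X289.675 Y55.280 F1546
G00 X159.413 Y61.030
M3 S373
G1 X95.321 Y31.440 F1546
M5
G00 X0.000 Y0.000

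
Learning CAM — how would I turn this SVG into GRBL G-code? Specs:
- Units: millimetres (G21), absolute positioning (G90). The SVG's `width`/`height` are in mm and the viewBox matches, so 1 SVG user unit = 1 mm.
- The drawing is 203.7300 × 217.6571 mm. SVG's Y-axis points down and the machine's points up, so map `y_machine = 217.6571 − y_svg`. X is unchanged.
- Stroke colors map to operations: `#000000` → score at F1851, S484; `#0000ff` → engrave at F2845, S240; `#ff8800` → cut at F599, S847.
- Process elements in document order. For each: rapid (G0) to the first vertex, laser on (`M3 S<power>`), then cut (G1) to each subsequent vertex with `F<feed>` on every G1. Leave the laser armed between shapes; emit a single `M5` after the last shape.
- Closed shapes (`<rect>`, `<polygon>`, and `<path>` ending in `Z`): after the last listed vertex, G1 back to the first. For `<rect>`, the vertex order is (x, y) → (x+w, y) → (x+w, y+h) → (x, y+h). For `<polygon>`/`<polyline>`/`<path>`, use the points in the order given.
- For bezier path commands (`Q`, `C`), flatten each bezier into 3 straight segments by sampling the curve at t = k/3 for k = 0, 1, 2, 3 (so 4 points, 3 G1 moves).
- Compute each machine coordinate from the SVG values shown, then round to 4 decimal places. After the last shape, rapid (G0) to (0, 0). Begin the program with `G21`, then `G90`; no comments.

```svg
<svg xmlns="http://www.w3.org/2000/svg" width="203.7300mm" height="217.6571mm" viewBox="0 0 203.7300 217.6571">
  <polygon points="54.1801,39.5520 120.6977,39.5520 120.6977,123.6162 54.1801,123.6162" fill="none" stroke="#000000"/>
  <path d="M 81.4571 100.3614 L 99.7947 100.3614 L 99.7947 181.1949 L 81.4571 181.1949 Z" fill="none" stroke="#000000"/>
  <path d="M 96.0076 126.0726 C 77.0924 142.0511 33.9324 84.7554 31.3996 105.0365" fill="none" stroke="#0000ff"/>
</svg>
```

G21
G90
G0 X54.1801 Y178.1051
M3 S484
G1 X120.6977 Y178.1051 F1851
G1 X120.6977 Y94.0409 F1851
G1 X54.1801 Y94.0409 F1851
G1 X54.1801 Y178.1051 F1851
G0 X81.4571 Y117.2957
M3 S484
G1 X99.7947 Y117.2957 F1851
G1 X99.7947 Y36.4622 F1851
G1 X81.4571 Y36.4622 F1851
G1 X81.4571 Y117.2957 F1851
G0 X96.0076 Y91.5845
M3 S240
G1 X71.4135 Y94.4437 F2845
G1 X45.0721 Y112.6298 F2845
G1 X31.3996 Y112.6206 F2845
M5
G0 X0.0000 Y0.0000

viewBox `0 0 203.7300 217.6571` with mm width/height → 1 unit = 1 mm. Flip: y_m = 217.6571 − y_svg.

**Shape 1** — `<polygon>` rectangle, stroke `#000000` → score (S484, F1851). Machine vertices: (54.1801,178.1051) → (120.6977,178.1051) → (120.6977,94.0409) → (54.1801,94.0409) → (54.1801,178.1051). Closed: final G1 returns to the first vertex.

**Shape 2** — `<path>` rectangle, stroke `#000000` → score (S484, F1851). Machine vertices: (81.4571,117.2957) → (99.7947,117.2957) → (99.7947,36.4622) → (81.4571,36.4622) → (81.4571,117.2957). Closed: final G1 returns to the first vertex.

**Shape 3** — `<path>` cubic bezier, stroke `#0000ff` → engrave (S240, F2845). Control points (SVG): P0=(96.0076,126.0726), P1=(77.0924,142.0511), P2=(33.9324,84.7554), P3=(31.3996,105.0365); sampled at t=k/3. Machine vertices: (96.0076,91.5845) → (71.4135,94.4437) → (45.0721,112.6298) → (31.3996,112.6206). Open path.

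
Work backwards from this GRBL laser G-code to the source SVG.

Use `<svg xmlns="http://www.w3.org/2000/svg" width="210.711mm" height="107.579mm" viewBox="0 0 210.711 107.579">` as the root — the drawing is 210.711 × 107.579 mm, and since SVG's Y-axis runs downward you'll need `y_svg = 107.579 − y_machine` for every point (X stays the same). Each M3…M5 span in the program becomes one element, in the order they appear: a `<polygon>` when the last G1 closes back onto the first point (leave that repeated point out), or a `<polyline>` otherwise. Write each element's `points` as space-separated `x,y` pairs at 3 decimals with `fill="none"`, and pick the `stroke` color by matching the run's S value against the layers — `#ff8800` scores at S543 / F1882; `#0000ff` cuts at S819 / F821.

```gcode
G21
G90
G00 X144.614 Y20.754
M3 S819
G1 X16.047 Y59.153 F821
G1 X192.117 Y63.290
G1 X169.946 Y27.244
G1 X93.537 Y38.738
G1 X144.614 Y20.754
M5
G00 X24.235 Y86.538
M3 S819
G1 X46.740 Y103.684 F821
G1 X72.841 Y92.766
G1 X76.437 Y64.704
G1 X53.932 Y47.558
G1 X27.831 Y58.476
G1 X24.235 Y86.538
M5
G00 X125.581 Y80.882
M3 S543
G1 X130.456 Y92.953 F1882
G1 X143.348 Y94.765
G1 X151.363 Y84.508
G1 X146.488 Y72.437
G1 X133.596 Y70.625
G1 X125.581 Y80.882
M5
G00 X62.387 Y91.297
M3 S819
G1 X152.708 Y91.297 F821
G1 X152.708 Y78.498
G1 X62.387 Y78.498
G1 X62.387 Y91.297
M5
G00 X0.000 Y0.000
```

<svg xmlns="http://www.w3.org/2000/svg" width="210.711mm" height="107.579mm" viewBox="0 0 210.711 107.579">
  <polygon points="144.614,86.825 16.047,48.426 192.117,44.289 169.946,80.335 93.537,68.841" fill="none" stroke="#0000ff"/>
  <polygon points="24.235,21.041 46.740,3.895 72.841,14.813 76.437,42.875 53.932,60.021 27.831,49.103" fill="none" stroke="#0000ff"/>
  <polygon points="125.581,26.697 130.456,14.626 143.348,12.814 151.363,23.071 146.488,35.142 133.596,36.954" fill="none" stroke="#ff8800"/>
  <polygon points="62.387,16.282 152.708,16.282 152.708,29.081 62.387,29.081" fill="none" stroke="#0000ff"/>
</svg>

Each laser-on run becomes one SVG element. Flip Y back into SVG space with y_svg = 107.579 − y_machine.

Run 1: power S819 maps to stroke `#0000ff` (cut). The run returns to its start, so emit a `<polygon>` with points (Y-flipped): 144.614,86.825 16.047,48.426 192.117,44.289 169.946,80.335 93.537,68.841.

Run 2: power S819 maps to stroke `#0000ff` (cut). The run returns to its start, so emit a `<polygon>` with points (Y-flipped): 24.235,21.041 46.740,3.895 72.841,14.813 76.437,42.875 53.932,60.021 27.831,49.103.

Run 3: power S543 maps to stroke `#ff8800` (score). The run returns to its start, so emit a `<polygon>` with points (Y-flipped): 125.581,26.697 130.456,14.626 143.348,12.814 151.363,23.071 146.488,35.142 133.596,36.954.

Run 4: power S819 maps to stroke `#0000ff` (cut). The run returns to its start, so emit a `<polygon>` with points (Y-flipped): 62.387,16.282 152.708,16.282 152.708,29.081 62.387,29.081.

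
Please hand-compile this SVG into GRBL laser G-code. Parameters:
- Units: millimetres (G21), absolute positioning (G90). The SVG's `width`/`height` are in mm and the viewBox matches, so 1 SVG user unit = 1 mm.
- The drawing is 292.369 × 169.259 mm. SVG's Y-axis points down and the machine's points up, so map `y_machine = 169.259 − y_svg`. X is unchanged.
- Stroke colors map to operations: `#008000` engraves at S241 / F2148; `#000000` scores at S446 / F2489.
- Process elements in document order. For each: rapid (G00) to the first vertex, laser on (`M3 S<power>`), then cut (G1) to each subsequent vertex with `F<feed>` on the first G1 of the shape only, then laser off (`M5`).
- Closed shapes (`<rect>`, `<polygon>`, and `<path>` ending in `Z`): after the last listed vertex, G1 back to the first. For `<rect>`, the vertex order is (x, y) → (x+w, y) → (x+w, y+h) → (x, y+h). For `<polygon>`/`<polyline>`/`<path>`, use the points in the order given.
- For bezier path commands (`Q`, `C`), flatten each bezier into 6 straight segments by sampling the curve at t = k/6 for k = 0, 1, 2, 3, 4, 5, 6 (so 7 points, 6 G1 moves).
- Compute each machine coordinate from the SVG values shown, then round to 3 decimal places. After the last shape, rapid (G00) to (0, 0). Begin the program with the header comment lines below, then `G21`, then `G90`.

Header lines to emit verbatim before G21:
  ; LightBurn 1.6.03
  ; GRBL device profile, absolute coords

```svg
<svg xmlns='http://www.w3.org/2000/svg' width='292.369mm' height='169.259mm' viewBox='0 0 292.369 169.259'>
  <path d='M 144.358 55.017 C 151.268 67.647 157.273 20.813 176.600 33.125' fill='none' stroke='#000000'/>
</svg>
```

Since the viewBox matches the mm dimensions, user units are millimetres directly. The only transform is the Y-flip y_m = 169.259 − y_svg.

Shape 1 is a cubic bezier drawn with `<path>`. Its stroke #000000 means score at S446, F2489. After flipping Y the toolpath is (144.358,114.242) → (147.803,112.333) → (151.493,117.040) → (155.823,125.069) → (161.187,133.124) → (167.981,137.910) → (176.600,136.134).

; LightBurn 1.6.03
; GRBL device profile, absolute coords
G21
G90
G00 X144.358 Y114.242
M3 S446
G1 X147.803 Y112.333 F2489
G1 X151.493 Y117.040
G1 X155.823 Y125.069
G1 X161.187 Y133.124
G1 X167.981 Y137.910
G1 X176.600 Y136.134
M5
G00 X0.000 Y0.000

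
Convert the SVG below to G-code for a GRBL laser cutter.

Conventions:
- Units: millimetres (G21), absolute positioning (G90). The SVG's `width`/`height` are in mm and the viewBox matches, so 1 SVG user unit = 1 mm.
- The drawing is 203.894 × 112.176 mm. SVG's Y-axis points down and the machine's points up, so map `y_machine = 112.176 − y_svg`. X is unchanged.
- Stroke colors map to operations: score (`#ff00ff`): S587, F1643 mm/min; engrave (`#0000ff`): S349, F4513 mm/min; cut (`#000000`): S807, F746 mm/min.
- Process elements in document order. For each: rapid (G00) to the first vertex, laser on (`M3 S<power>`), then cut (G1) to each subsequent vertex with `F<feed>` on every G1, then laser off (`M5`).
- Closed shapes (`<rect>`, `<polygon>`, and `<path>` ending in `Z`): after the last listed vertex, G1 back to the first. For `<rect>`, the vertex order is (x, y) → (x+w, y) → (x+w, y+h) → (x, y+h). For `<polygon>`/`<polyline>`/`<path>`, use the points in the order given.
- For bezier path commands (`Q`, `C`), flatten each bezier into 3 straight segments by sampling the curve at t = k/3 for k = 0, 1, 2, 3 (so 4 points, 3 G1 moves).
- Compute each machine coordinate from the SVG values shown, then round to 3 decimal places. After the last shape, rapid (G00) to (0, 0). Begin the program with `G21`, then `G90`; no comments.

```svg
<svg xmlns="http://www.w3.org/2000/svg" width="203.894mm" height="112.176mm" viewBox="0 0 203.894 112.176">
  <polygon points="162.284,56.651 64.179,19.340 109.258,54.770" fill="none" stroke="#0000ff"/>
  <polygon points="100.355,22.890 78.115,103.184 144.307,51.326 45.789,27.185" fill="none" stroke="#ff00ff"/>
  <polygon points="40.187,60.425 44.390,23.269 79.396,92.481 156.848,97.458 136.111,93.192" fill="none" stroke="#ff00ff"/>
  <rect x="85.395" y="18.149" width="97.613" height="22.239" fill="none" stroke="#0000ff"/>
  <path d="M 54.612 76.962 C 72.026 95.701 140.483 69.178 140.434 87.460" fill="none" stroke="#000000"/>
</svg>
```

G21
G90
G00 X162.284 Y55.525
M3 S349
G1 X64.179 Y92.836 F4513
G1 X109.258 Y57.406 F4513
G1 X162.284 Y55.525 F4513
M5
G00 X100.355 Y89.286
M3 S587
G1 X78.115 Y8.992 F1643
G1 X144.307 Y60.850 F1643
G1 X45.789 Y84.991 F1643
G1 X100.355 Y89.286 F1643
M5
G00 X40.187 Y51.751
M3 S587
G1 X44.390 Y88.907 F1643
G1 X79.396 Y19.695 F1643
G1 X156.848 Y14.718 F1643
G1 X136.111 Y18.984 F1643
G1 X40.187 Y51.751 F1643
M5
G00 X85.395 Y94.027
M3 S349
G1 X183.008 Y94.027 F4513
G1 X183.008 Y71.788 F4513
G1 X85.395 Y71.788 F4513
G1 X85.395 Y94.027 F4513
M5
G00 X54.612 Y35.214
M3 S807
G1 X84.613 Y28.227 F746
G1 X122.075 Y31.399 F746
G1 X140.434 Y24.716 F746
M5
G00 X0.000 Y0.000

viewBox `0 0 203.894 112.176` with mm width/height → 1 unit = 1 mm. Flip: y_m = 112.176 − y_svg.

**Shape 1** — `<polygon>` closed polygon, stroke `#0000ff` → engrave (S349, F4513). Machine vertices: (162.284,55.525) → (64.179,92.836) → (109.258,57.406) → (162.284,55.525). Closed: final G1 returns to the first vertex.

**Shape 2** — `<polygon>` closed polygon, stroke `#ff00ff` → score (S587, F1643). Machine vertices: (100.355,89.286) → (78.115,8.992) → (144.307,60.850) → (45.789,84.991) → (100.355,89.286). Closed: final G1 returns to the first vertex.

**Shape 3** — `<polygon>` closed polygon, stroke `#ff00ff` → score (S587, F1643). Machine vertices: (40.187,51.751) → (44.390,88.907) → (79.396,19.695) → (156.848,14.718) → (136.111,18.984) → (40.187,51.751). Closed: final G1 returns to the first vertex.

**Shape 4** — `<rect>` rectangle, stroke `#0000ff` → engrave (S349, F4513). Machine vertices: (85.395,94.027) → (183.008,94.027) → (183.008,71.788) → (85.395,71.788) → (85.395,94.027). Closed: final G1 returns to the first vertex.

**Shape 5** — `<path>` cubic bezier, stroke `#000000` → cut (S807, F746). Control points (SVG): P0=(54.612,76.962), P1=(72.026,95.701), P2=(140.483,69.178), P3=(140.434,87.460); sampled at t=k/3. Machine vertices: (54.612,35.214) → (84.613,28.227) → (122.075,31.399) → (140.434,24.716). Open path.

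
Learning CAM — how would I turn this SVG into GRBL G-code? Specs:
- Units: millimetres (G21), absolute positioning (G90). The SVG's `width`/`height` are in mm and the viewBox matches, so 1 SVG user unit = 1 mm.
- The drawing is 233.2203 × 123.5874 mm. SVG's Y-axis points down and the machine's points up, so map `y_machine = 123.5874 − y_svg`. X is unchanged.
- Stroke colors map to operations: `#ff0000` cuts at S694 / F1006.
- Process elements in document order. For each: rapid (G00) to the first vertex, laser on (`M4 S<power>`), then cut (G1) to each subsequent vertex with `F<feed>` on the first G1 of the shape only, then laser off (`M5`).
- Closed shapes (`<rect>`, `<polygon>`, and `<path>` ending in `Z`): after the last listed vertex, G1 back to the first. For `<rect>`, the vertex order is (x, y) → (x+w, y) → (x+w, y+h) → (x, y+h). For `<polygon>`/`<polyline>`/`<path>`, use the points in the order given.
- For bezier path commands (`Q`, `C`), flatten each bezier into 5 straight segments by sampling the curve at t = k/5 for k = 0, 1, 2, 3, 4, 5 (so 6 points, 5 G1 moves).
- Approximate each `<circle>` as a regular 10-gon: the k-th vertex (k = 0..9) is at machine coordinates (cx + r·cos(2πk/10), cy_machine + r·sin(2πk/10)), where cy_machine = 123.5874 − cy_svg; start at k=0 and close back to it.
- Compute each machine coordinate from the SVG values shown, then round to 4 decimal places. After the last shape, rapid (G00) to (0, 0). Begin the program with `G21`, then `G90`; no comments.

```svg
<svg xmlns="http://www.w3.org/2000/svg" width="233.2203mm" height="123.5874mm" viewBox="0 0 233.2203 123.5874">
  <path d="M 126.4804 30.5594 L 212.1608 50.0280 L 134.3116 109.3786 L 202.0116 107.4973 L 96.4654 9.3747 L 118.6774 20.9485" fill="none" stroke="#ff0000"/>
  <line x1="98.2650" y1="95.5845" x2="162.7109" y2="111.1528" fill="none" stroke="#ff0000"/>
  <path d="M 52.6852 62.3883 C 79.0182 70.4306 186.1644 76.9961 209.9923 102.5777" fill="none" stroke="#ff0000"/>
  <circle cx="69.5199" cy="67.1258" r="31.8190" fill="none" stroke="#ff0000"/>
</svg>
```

Since the viewBox matches the mm dimensions, user units are millimetres directly. The only transform is the Y-flip y_m = 123.5874 − y_svg.

Shape 1 is a open polyline drawn with `<path>`. Its stroke #ff0000 means cut at S694, F1006. After flipping Y the toolpath is (126.4804,93.0280) → (212.1608,73.5594) → (134.3116,14.2088) → (202.0116,16.0901) → (96.4654,114.2127) → (118.6774,102.6389).

Shape 2 is a line segment drawn with `<line>`. Its stroke #ff0000 means cut at S694, F1006. After flipping Y the toolpath is (98.2650,28.0029) → (162.7109,12.4346).

Shape 3 is a cubic bezier drawn with `<path>`. Its stroke #ff0000 means cut at S694, F1006. After flipping Y the toolpath is (52.6852,61.1991) → (76.8695,56.3870) → (112.5707,50.9457) → (151.9105,43.8914) → (187.0104,34.2407) → (209.9923,21.0097).

Shape 4 is a circle drawn with `<circle>`. Its stroke #ff0000 means cut at S694, F1006. After flipping Y the toolpath is (101.3389,56.4616) → (95.2620,75.1643) → (79.3525,86.7233) → (59.6873,86.7233) → (43.7778,75.1643) → (37.7009,56.4616) → (43.7778,37.7589) → (59.6873,26.1999) → (79.3525,26.1999) → (95.2620,37.7589) → (101.3389,56.4616), returning to the start.

G21
G90
G00 X126.4804 Y93.0280
M4 S694
G1 X212.1608 Y73.5594 F1006
G1 X134.3116 Y14.2088
G1 X202.0116 Y16.0901
G1 X96.4654 Y114.2127
G1 X118.6774 Y102.6389
M5
G00 X98.2650 Y28.0029
M4 S694
G1 X162.7109 Y12.4346 F1006
M5
G00 X52.6852 Y61.1991
M4 S694
G1 X76.8695 Y56.3870 F1006
G1 X112.5707 Y50.9457
G1 X151.9105 Y43.8914
G1 X187.0104 Y34.2407
G1 X209.9923 Y21.0097
M5
G00 X101.3389 Y56.4616
M4 S694
G1 X95.2620 Y75.1643 F1006
G1 X79.3525 Y86.7233
G1 X59.6873 Y86.7233
G1 X43.7778 Y75.1643
G1 X37.7009 Y56.4616
G1 X43.7778 Y37.7589
G1 X59.6873 Y26.1999
G1 X79.3525 Y26.1999
G1 X95.2620 Y37.7589
G1 X101.3389 Y56.4616
M5
G00 X0.0000 Y0.0000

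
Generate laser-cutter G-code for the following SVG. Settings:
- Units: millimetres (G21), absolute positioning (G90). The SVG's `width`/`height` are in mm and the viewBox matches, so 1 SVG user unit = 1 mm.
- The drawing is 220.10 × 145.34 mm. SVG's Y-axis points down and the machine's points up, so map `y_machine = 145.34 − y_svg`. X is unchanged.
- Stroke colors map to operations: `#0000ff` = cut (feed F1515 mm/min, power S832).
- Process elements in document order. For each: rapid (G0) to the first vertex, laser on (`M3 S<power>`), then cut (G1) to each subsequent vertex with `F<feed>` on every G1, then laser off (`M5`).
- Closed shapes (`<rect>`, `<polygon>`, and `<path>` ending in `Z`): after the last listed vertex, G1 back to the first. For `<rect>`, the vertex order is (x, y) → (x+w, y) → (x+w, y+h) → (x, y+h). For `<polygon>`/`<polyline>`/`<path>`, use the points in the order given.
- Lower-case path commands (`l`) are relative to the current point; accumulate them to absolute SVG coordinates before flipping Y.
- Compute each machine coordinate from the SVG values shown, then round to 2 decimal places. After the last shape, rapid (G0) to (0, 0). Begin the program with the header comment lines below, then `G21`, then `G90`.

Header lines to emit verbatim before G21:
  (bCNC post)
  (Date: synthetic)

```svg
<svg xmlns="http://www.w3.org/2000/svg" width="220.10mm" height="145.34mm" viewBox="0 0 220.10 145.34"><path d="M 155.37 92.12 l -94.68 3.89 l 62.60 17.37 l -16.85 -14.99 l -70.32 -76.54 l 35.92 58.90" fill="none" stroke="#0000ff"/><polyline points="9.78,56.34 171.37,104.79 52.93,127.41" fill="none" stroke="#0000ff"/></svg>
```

(bCNC post)
(Date: synthetic)
G21
G90
G0 X155.37 Y53.22
M3 S832
G1 X60.69 Y49.33 F1515
G1 X123.29 Y31.96 F1515
G1 X106.44 Y46.95 F1515
G1 X36.12 Y123.49 F1515
G1 X72.04 Y64.59 F1515
M5
G0 X9.78 Y89.00
M3 S832
G1 X171.37 Y40.55 F1515
G1 X52.93 Y17.93 F1515
M5
G0 X0.00 Y0.00

Since the viewBox matches the mm dimensions, user units are millimetres directly. The only transform is the Y-flip y_m = 145.34 − y_svg.

Shape 1 is a open polyline drawn with `<path>`. Its stroke #0000ff means cut at S832, F1515. After flipping Y the toolpath is (155.37,53.22) → (60.69,49.33) → (123.29,31.96) → (106.44,46.95) → (36.12,123.49) → (72.04,64.59).

Shape 2 is a open polyline drawn with `<polyline>`. Its stroke #0000ff means cut at S832, F1515. After flipping Y the toolpath is (9.78,89.00) → (171.37,40.55) → (52.93,17.93).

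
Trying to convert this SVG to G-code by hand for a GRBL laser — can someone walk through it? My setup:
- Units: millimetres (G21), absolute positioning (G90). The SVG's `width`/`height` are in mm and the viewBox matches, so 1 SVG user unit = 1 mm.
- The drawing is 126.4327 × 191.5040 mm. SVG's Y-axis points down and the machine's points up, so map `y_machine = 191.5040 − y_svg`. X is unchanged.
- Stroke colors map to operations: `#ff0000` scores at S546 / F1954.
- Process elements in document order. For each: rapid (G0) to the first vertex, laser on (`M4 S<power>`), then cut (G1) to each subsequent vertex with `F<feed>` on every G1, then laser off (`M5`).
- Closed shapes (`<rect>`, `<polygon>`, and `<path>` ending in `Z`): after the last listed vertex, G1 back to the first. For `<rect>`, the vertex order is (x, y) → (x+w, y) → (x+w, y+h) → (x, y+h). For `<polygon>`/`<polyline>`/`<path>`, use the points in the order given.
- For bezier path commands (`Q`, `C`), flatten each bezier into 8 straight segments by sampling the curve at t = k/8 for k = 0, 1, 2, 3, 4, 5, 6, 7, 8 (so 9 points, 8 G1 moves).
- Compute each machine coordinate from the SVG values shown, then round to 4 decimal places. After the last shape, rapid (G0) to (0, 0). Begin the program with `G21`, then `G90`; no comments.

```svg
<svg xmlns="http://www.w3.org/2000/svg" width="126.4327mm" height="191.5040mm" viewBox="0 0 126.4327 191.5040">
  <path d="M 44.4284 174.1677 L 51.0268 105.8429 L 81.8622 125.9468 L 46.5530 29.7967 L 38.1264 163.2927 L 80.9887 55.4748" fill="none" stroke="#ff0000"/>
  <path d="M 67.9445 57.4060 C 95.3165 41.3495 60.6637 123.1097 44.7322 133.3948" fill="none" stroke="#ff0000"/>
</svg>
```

viewBox `0 0 126.4327 191.5040` with mm width/height → 1 unit = 1 mm. Flip: y_m = 191.5040 − y_svg.

**Shape 1** — `<path>` open polyline, stroke `#ff0000` → score (S546, F1954). Machine vertices: (44.4284,17.3363) → (51.0268,85.6611) → (81.8622,65.5572) → (46.5530,161.7073) → (38.1264,28.2113) → (80.9887,136.0292). Open path.

**Shape 2** — `<path>` cubic bezier, stroke `#ff0000` → score (S546, F1954). Control points (SVG): P0=(67.9445,57.4060), P1=(95.3165,41.3495), P2=(60.6637,123.1097), P3=(44.7322,133.3948); sampled at t=k/8. Machine vertices: (67.9445,134.0980) → (75.4593,135.8647) → (78.1055,130.4449) → (76.8294,119.8226) → (72.5772,105.9817) → (66.2951,90.9060) → (58.9294,76.5794) → (51.4264,64.9859) → (44.7322,58.1092). Open path.

G21
G90
G0 X44.4284 Y17.3363
M4 S546
G1 X51.0268 Y85.6611 F1954
G1 X81.8622 Y65.5572 F1954
G1 X46.5530 Y161.7073 F1954
G1 X38.1264 Y28.2113 F1954
G1 X80.9887 Y136.0292 F1954
M5
G0 X67.9445 Y134.0980
M4 S546
G1 X75.4593 Y135.8647 F1954
G1 X78.1055 Y130.4449 F1954
G1 X76.8294 Y119.8226 F1954
G1 X72.5772 Y105.9817 F1954
G1 X66.2951 Y90.9060 F1954
G1 X58.9294 Y76.5794 F1954
G1 X51.4264 Y64.9859 F1954
G1 X44.7322 Y58.1092 F1954
M5
G0 X0.0000 Y0.0000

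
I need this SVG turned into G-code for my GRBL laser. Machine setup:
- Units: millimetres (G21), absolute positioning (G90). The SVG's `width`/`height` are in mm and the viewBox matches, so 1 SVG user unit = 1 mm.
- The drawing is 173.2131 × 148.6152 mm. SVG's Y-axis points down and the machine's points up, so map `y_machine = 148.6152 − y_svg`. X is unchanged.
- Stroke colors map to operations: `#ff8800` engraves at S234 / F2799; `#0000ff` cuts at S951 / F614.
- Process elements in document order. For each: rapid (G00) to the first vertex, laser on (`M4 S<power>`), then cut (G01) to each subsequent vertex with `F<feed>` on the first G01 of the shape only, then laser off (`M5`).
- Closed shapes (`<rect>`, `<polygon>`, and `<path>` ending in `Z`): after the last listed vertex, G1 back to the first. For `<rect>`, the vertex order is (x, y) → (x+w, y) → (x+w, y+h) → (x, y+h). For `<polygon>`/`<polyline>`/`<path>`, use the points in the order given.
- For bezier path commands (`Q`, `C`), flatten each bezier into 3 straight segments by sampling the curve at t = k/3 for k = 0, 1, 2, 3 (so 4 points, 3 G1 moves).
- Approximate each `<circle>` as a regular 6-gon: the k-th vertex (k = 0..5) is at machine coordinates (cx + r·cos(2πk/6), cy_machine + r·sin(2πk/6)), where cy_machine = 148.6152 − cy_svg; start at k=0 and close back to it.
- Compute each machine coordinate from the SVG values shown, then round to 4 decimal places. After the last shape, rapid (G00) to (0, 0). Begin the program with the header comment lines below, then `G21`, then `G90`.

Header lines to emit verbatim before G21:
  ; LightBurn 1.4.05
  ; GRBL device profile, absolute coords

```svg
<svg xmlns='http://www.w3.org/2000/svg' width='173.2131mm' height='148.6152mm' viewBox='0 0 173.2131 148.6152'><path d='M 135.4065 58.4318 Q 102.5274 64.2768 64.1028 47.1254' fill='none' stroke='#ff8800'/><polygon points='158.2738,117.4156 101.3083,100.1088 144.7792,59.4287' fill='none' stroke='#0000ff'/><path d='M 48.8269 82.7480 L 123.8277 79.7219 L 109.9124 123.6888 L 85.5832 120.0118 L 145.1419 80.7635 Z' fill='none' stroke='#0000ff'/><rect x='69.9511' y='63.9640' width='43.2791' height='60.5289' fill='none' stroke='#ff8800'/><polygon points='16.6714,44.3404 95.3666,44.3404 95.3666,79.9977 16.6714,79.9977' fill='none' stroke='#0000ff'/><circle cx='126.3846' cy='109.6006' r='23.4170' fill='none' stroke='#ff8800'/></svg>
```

; LightBurn 1.4.05
; GRBL device profile, absolute coords
G21
G90
G00 X135.4065 Y90.1834
M4 S234
G01 X112.8709 Y88.8419 F2799
G01 X89.1030 Y92.6107
G01 X64.1028 Y101.4898
M5
G00 X158.2738 Y31.1996
M4 S951
G01 X101.3083 Y48.5064 F614
G01 X144.7792 Y89.1865
G01 X158.2738 Y31.1996
M5
G00 X48.8269 Y65.8672
M4 S951
G01 X123.8277 Y68.8933 F614
G01 X109.9124 Y24.9264
G01 X85.5832 Y28.6034
G01 X145.1419 Y67.8517
G01 X48.8269 Y65.8672
M5
G00 X69.9511 Y84.6512
M4 S234
G01 X113.2302 Y84.6512 F2799
G01 X113.2302 Y24.1223
G01 X69.9511 Y24.1223
G01 X69.9511 Y84.6512
M5
G00 X16.6714 Y104.2748
M4 S951
G01 X95.3666 Y104.2748 F614
G01 X95.3666 Y68.6175
G01 X16.6714 Y68.6175
G01 X16.6714 Y104.2748
M5
G00 X149.8016 Y39.0146
M4 S234
G01 X138.0931 Y59.2943 F2799
G01 X114.6761 Y59.2943
G01 X102.9676 Y39.0146
G01 X114.6761 Y18.7349
G01 X138.0931 Y18.7349
G01 X149.8016 Y39.0146
M5
G00 X0.0000 Y0.0000

viewBox `0 0 173.2131 148.6152` with mm width/height → 1 unit = 1 mm. Flip: y_m = 148.6152 − y_svg.

**Shape 1** — `<path>` quadratic bezier, stroke `#ff8800` → engrave (S234, F2799). Control points (SVG): P0=(135.4065,58.4318), P1=(102.5274,64.2768), P2=(64.1028,47.1254); sampled at t=k/3. Machine vertices: (135.4065,90.1834) → (112.8709,88.8419) → (89.1030,92.6107) → (64.1028,101.4898). Open path.

**Shape 2** — `<polygon>` regular polygon, stroke `#0000ff` → cut (S951, F614). Machine vertices: (158.2738,31.1996) → (101.3083,48.5064) → (144.7792,89.1865) → (158.2738,31.1996). Closed: final G1 returns to the first vertex.

**Shape 3** — `<path>` closed polygon, stroke `#0000ff` → cut (S951, F614). Machine vertices: (48.8269,65.8672) → (123.8277,68.8933) → (109.9124,24.9264) → (85.5832,28.6034) → (145.1419,67.8517) → (48.8269,65.8672). Closed: final G1 returns to the first vertex.

**Shape 4** — `<rect>` rectangle, stroke `#ff8800` → engrave (S234, F2799). Machine vertices: (69.9511,84.6512) → (113.2302,84.6512) → (113.2302,24.1223) → (69.9511,24.1223) → (69.9511,84.6512). Closed: final G1 returns to the first vertex.

**Shape 5** — `<polygon>` rectangle, stroke `#0000ff` → cut (S951, F614). Machine vertices: (16.6714,104.2748) → (95.3666,104.2748) → (95.3666,68.6175) → (16.6714,68.6175) → (16.6714,104.2748). Closed: final G1 returns to the first vertex.

**Shape 6** — `<circle>` circle, stroke `#ff8800` → engrave (S234, F2799). Machine vertices: (149.8016,39.0146) → (138.0931,59.2943) → (114.6761,59.2943) → (102.9676,39.0146) → (114.6761,18.7349) → (138.0931,18.7349) → (149.8016,39.0146). Closed: final G1 returns to the first vertex.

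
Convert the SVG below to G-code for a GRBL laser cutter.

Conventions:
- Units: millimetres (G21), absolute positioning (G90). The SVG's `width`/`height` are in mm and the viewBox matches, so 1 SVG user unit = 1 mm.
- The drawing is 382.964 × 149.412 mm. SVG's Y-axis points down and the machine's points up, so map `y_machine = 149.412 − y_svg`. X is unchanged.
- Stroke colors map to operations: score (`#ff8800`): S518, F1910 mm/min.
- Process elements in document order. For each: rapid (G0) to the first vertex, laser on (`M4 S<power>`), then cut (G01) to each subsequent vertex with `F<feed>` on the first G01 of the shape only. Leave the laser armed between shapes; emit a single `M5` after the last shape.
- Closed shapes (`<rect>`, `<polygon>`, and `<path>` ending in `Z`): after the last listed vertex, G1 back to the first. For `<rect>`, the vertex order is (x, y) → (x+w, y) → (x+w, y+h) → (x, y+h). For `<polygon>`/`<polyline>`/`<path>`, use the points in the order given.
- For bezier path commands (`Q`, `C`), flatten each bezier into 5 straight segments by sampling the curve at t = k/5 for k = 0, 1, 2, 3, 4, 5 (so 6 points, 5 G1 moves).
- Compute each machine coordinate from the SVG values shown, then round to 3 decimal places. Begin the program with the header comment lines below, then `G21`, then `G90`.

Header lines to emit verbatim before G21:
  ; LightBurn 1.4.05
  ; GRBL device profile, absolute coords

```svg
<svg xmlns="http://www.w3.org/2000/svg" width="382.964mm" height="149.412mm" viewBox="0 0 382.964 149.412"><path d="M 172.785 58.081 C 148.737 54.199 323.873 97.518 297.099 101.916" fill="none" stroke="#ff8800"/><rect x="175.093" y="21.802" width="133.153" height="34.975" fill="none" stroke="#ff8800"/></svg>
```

Since the viewBox matches the mm dimensions, user units are millimetres directly. The only transform is the Y-flip y_m = 149.412 − y_svg.

Shape 1 is a cubic bezier drawn with `<path>`. Its stroke #ff8800 means score at S518, F1910. After flipping Y the toolpath is (172.785,91.331) → (179.050,88.685) → (213.866,78.845) → (257.981,65.944) → (292.143,54.116) → (297.099,47.496).

Shape 2 is a rectangle drawn with `<rect>`. Its stroke #ff8800 means score at S518, F1910. After flipping Y the toolpath is (175.093,127.610) → (308.246,127.610) → (308.246,92.635) → (175.093,92.635) → (175.093,127.610), returning to the start.

; LightBurn 1.4.05
; GRBL device profile, absolute coords
G21
G90
G0 X172.785 Y91.331
M4 S518
G01 X179.050 Y88.685 F1910
G01 X213.866 Y78.845
G01 X257.981 Y65.944
G01 X292.143 Y54.116
G01 X297.099 Y47.496
G0 X175.093 Y127.610
M4 S518
G01 X308.246 Y127.610 F1910
G01 X308.246 Y92.635
G01 X175.093 Y92.635
G01 X175.093 Y127.610
M5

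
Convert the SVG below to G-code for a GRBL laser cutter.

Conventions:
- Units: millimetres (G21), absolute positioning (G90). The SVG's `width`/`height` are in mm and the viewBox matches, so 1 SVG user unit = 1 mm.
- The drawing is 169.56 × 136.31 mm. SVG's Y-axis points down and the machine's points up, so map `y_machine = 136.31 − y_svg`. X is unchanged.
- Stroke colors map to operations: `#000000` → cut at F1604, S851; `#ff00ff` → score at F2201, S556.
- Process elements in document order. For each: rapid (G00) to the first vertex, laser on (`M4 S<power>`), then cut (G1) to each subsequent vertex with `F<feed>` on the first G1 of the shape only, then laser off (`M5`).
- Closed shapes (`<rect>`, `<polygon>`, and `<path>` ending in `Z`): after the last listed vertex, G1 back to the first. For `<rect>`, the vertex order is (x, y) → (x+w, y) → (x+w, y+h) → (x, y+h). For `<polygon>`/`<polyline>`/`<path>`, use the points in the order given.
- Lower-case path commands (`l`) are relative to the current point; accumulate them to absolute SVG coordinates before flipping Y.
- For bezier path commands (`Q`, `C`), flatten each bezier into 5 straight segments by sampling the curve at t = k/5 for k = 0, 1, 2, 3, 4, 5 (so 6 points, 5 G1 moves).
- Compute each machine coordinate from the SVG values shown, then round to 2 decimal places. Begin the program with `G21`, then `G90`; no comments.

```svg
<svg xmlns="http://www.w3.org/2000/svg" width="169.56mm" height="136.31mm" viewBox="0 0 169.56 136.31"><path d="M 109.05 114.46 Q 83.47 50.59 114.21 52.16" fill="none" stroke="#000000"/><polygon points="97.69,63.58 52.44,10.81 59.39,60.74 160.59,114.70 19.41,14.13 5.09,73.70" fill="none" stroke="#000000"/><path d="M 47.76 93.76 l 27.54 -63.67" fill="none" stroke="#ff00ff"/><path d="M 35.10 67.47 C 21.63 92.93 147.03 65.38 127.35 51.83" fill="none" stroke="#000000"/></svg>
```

viewBox `0 0 169.56 136.31` with mm width/height → 1 unit = 1 mm. Flip: y_m = 136.31 − y_svg.

**Shape 1** — `<path>` quadratic bezier, stroke `#000000` → cut (S851, F1604). Control points (SVG): P0=(109.05,114.46), P1=(83.47,50.59), P2=(114.21,52.16); sampled at t=k/5. Machine vertices: (109.05,21.85) → (101.07,44.78) → (97.60,62.48) → (98.63,74.94) → (104.17,82.16) → (114.21,84.15). Open path.

**Shape 2** — `<polygon>` closed polygon, stroke `#000000` → cut (S851, F1604). Machine vertices: (97.69,72.73) → (52.44,125.50) → (59.39,75.57) → (160.59,21.61) → (19.41,122.18) → (5.09,62.61) → (97.69,72.73). Closed: final G1 returns to the first vertex.

**Shape 3** — `<path>` line segment, stroke `#ff00ff` → score (S556, F2201). Machine vertices: (47.76,42.55) → (75.30,106.22). Open path.

**Shape 4** — `<path>` cubic bezier, stroke `#000000` → cut (S851, F1604). Control points (SVG): P0=(35.10,67.47), P1=(21.63,92.93), P2=(147.03,65.38), P3=(127.35,51.83); sampled at t=k/5. Machine vertices: (35.10,68.84) → (41.41,59.39) → (67.42,59.44) → (99.50,65.79) → (124.02,75.21) → (127.35,84.48). Open path.

G21
G90
G00 X109.05 Y21.85
M4 S851
G1 X101.07 Y44.78 F1604
G1 X97.60 Y62.48
G1 X98.63 Y74.94
G1 X104.17 Y82.16
G1 X114.21 Y84.15
M5
G00 X97.69 Y72.73
M4 S851
G1 X52.44 Y125.50 F1604
G1 X59.39 Y75.57
G1 X160.59 Y21.61
G1 X19.41 Y122.18
G1 X5.09 Y62.61
G1 X97.69 Y72.73
M5
G00 X47.76 Y42.55
M4 S556
G1 X75.30 Y106.22 F2201
M5
G00 X35.10 Y68.84
M4 S851
G1 X41.41 Y59.39 F1604
G1 X67.42 Y59.44
G1 X99.50 Y65.79
G1 X124.02 Y75.21
G1 X127.35 Y84.48
M5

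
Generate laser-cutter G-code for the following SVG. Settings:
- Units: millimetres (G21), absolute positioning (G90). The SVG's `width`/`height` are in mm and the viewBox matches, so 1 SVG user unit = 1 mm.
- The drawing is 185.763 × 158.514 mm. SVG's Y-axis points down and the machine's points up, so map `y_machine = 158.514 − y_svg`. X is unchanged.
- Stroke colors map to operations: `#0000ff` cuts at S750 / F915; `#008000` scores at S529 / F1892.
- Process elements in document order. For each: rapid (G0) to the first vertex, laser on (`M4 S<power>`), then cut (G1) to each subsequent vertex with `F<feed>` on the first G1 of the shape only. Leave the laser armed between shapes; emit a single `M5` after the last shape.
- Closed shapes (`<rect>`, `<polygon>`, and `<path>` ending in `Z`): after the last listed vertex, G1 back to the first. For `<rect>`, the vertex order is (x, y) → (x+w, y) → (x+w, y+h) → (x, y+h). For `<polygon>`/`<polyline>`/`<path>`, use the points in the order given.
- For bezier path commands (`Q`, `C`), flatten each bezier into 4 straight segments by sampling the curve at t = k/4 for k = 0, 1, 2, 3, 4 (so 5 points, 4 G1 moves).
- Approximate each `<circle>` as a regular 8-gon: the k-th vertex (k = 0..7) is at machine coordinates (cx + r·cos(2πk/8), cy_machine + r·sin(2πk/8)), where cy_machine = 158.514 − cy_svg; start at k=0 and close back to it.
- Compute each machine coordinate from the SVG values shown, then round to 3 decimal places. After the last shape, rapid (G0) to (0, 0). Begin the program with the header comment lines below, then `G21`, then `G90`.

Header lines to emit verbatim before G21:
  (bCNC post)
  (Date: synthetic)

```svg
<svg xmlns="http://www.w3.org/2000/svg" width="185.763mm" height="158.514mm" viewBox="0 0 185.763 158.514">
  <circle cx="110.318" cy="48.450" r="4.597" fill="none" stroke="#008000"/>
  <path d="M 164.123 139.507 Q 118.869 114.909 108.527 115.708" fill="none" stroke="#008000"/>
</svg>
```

(bCNC post)
(Date: synthetic)
G21
G90
G0 X114.915 Y110.064
M4 S529
G1 X113.569 Y113.315 F1892
G1 X110.318 Y114.661
G1 X107.067 Y113.315
G1 X105.721 Y110.064
G1 X107.067 Y106.813
G1 X110.318 Y105.467
G1 X113.569 Y106.813
G1 X114.915 Y110.064
G0 X164.123 Y19.007
M4 S529
G1 X143.678 Y29.719 F1892
G1 X127.597 Y37.256
G1 X115.880 Y41.618
G1 X108.527 Y42.806
M5
G0 X0.000 Y0.000

1 u = 1 mm; y_m = 158.514 − y.

[1] `<circle>` circle, #008000→score S529 F1892: (114.915,110.064) → (113.569,113.315) → (110.318,114.661) → (107.067,113.315) → (105.721,110.064) → (107.067,106.813) → (110.318,105.467) → (113.569,106.813) → (114.915,110.064) (closed)

[2] `<path>` quadratic bezier, #008000→score S529 F1892: (164.123,19.007) → (143.678,29.719) → (127.597,37.256) → (115.880,41.618) → (108.527,42.806)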